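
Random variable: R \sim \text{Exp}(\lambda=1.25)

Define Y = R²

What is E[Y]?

E[R²] = Var(R) + (E[R])² = 0.64 + 0.64 = 1.28

1.28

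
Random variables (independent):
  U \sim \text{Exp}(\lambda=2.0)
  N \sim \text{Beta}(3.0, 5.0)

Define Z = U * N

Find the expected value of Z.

For independent RVs: E[XY] = E[X]*E[Y]
E[U] = 0.5
E[N] = 0.375
E[Z] = 0.5 * 0.375 = 0.1875

0.1875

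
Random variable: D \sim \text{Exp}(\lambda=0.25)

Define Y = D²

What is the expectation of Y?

Using E[X²] = Var(X) + (E[X])²:
E[D] = 4
Var(D) = 1/0.25^2 = 16
E[D²] = 16 + 4² = 16 + 16 = 32

32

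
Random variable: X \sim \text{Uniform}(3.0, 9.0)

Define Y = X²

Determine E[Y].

E[X²] = Var(X) + (E[X])² = 3 + 36 = 39

39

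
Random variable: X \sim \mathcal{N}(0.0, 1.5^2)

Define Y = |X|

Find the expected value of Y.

For X ~ N(0, 1.5²), E[|X|] = sigma * sqrt(2/pi)
= 1.5 * sqrt(2/pi) = 1.1968268

1.1968268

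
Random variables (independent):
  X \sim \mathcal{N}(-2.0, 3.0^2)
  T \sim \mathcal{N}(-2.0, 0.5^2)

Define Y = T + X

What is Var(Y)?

For independent RVs: Var(aX + bY) = a²Var(X) + b²Var(Y)
Var(X) = 9
Var(T) = 0.25
Var(Y) = 1²*9 + 1²*0.25
= 1*9 + 1*0.25 = 9.25

9.25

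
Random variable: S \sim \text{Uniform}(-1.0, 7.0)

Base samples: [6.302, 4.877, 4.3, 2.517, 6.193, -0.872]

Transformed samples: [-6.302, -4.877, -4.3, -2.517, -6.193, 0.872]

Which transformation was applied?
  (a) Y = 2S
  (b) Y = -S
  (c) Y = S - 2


Checking option (b) Y = -S:
  S = 6.302 -> Y = -6.302 ✓
  S = 4.877 -> Y = -4.877 ✓
  S = 4.3 -> Y = -4.3 ✓
All samples match this transformation.

(b) -S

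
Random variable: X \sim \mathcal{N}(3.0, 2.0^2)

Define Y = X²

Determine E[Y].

Using E[X²] = Var(X) + (E[X])²:
E[X] = 3
Var(X) = 2.0^2 = 4
E[X²] = 4 + 3² = 4 + 9 = 13

13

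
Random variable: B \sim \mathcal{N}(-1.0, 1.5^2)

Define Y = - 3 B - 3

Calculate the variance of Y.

For Y = aB + b: Var(Y) = a² * Var(B)
Var(B) = 1.5^2 = 2.25
Var(Y) = (-3)² * 2.25 = 9 * 2.25 = 20.25

20.25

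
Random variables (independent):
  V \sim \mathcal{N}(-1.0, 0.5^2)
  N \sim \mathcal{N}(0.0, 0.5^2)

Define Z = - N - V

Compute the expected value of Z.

E[Z] = -1*E[V] - 1*E[N]
E[V] = -1
E[N] = 0
E[Z] = -1*(-1) - 1*0 = 1

1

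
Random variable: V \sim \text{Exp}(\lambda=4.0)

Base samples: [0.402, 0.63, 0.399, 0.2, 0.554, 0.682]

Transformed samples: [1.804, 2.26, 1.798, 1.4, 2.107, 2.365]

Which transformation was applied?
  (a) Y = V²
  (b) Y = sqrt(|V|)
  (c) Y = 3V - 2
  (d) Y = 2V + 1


Checking option (d) Y = 2V + 1:
  V = 0.402 -> Y = 1.804 ✓
  V = 0.63 -> Y = 2.26 ✓
  V = 0.399 -> Y = 1.798 ✓
All samples match this transformation.

(d) 2V + 1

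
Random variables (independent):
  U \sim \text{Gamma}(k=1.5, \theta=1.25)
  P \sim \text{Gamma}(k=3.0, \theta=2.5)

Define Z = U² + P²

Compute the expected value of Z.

E[Z] = E[U²] + E[P²]
E[U²] = Var(U) + E[U]² = 2.34375 + 3.515625 = 5.859375
E[P²] = Var(P) + E[P]² = 18.75 + 56.25 = 75
E[Z] = 5.859375 + 75 = 80.859375

80.859375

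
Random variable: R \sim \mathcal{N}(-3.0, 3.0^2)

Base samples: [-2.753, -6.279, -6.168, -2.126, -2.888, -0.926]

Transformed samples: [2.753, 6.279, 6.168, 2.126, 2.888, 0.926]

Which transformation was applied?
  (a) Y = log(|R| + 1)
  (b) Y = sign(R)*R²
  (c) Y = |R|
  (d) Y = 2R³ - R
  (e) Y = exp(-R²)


Checking option (c) Y = |R|:
  R = -2.753 -> Y = 2.753 ✓
  R = -6.279 -> Y = 6.279 ✓
  R = -6.168 -> Y = 6.168 ✓
All samples match this transformation.

(c) |R|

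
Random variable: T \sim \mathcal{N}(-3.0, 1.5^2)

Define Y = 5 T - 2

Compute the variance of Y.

For Y = aT + b: Var(Y) = a² * Var(T)
Var(T) = 1.5^2 = 2.25
Var(Y) = 5² * 2.25 = 25 * 2.25 = 56.25

56.25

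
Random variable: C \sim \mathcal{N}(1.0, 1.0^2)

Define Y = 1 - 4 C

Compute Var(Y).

For Y = aC + b: Var(Y) = a² * Var(C)
Var(C) = 1.0^2 = 1
Var(Y) = (-4)² * 1 = 16 * 1 = 16

16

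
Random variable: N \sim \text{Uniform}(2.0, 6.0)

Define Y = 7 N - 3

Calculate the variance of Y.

For Y = aN + b: Var(Y) = a² * Var(N)
Var(N) = (6 - 2)^2/12 = 1.3333333
Var(Y) = 7² * 1.3333333 = 49 * 1.3333333 = 65.333333

65.333333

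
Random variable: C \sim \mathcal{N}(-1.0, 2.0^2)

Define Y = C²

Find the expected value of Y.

Using E[X²] = Var(X) + (E[X])²:
E[C] = -1
Var(C) = 2.0^2 = 4
E[C²] = 4 + (-1)² = 4 + 1 = 5

5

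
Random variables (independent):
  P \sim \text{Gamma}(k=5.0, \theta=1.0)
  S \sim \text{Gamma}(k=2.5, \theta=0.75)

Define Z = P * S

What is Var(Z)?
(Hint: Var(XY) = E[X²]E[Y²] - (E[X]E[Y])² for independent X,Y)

Var(XY) = E[X²]E[Y²] - (E[X]E[Y])²
E[P] = 5, Var(P) = 5
E[S] = 1.875, Var(S) = 1.40625
E[P²] = 5 + 5² = 30
E[S²] = 1.40625 + 1.875² = 4.921875
Var(Z) = 30*4.921875 - (5*1.875)²
= 147.65625 - 87.890625 = 59.765625

59.765625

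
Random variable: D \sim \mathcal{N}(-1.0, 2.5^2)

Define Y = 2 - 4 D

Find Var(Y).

For Y = aD + b: Var(Y) = a² * Var(D)
Var(D) = 2.5^2 = 6.25
Var(Y) = (-4)² * 6.25 = 16 * 6.25 = 100

100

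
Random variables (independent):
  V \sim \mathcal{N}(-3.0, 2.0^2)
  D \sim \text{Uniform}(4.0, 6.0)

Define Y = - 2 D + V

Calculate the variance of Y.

For independent RVs: Var(aX + bY) = a²Var(X) + b²Var(Y)
Var(V) = 4
Var(D) = 0.33333333
Var(Y) = 1²*4 + (-2)²*0.33333333
= 1*4 + 4*0.33333333 = 5.3333333

5.3333333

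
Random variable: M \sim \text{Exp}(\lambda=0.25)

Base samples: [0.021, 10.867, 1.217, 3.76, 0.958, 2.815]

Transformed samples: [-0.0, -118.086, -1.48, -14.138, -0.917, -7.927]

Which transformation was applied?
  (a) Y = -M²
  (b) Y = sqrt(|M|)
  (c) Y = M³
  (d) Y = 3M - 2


Checking option (a) Y = -M²:
  M = 0.021 -> Y = -0.0 ✓
  M = 10.867 -> Y = -118.086 ✓
  M = 1.217 -> Y = -1.48 ✓
All samples match this transformation.

(a) -M²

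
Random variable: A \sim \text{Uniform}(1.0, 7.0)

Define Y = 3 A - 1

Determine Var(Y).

For Y = aA + b: Var(Y) = a² * Var(A)
Var(A) = (7 - 1)^2/12 = 3
Var(Y) = 3² * 3 = 9 * 3 = 27

27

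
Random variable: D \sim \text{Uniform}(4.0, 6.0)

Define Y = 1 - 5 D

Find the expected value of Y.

For Y = -5D + 1:
E[Y] = -5 * E[D] + 1
E[D] = (4 + 6)/2 = 5
E[Y] = -5 * 5 + 1 = -24

-24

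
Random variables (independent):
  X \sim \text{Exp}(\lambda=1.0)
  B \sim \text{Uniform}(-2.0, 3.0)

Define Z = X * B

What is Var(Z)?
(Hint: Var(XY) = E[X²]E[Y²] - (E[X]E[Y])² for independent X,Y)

Var(XY) = E[X²]E[Y²] - (E[X]E[Y])²
E[X] = 1, Var(X) = 1
E[B] = 0.5, Var(B) = 2.0833333
E[X²] = 1 + 1² = 2
E[B²] = 2.0833333 + 0.5² = 2.3333333
Var(Z) = 2*2.3333333 - (1*0.5)²
= 4.6666667 - 0.25 = 4.4166667

4.4166667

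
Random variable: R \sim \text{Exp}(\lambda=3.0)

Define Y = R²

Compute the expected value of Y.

E[R²] = Var(R) + (E[R])² = 0.11111111 + 0.11111111 = 0.22222222

0.22222222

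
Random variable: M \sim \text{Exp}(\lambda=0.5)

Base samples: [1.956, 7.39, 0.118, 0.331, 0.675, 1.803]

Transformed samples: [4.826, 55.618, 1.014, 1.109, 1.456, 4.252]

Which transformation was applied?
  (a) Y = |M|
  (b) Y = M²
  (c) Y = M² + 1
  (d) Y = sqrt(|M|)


Checking option (c) Y = M² + 1:
  M = 1.956 -> Y = 4.826 ✓
  M = 7.39 -> Y = 55.618 ✓
  M = 0.118 -> Y = 1.014 ✓
All samples match this transformation.

(c) M² + 1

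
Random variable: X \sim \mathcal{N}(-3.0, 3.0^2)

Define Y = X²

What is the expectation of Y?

E[X²] = Var(X) + (E[X])² = 9 + 9 = 18

18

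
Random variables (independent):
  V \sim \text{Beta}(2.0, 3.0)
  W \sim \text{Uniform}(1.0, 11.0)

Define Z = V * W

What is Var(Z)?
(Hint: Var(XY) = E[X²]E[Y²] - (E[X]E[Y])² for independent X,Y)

Var(XY) = E[X²]E[Y²] - (E[X]E[Y])²
E[V] = 0.4, Var(V) = 0.04
E[W] = 6, Var(W) = 8.3333333
E[V²] = 0.04 + 0.4² = 0.2
E[W²] = 8.3333333 + 6² = 44.333333
Var(Z) = 0.2*44.333333 - (0.4*6)²
= 8.8666667 - 5.76 = 3.1066667

3.1066667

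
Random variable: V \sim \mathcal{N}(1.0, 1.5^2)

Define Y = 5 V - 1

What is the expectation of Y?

For Y = 5V - 1:
E[Y] = 5 * E[V] - 1
E[V] = 1.0 = 1
E[Y] = 5 * 1 - 1 = 4

4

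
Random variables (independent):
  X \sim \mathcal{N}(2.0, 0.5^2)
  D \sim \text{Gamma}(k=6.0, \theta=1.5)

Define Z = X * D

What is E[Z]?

For independent RVs: E[XY] = E[X]*E[Y]
E[X] = 2
E[D] = 9
E[Z] = 2 * 9 = 18

18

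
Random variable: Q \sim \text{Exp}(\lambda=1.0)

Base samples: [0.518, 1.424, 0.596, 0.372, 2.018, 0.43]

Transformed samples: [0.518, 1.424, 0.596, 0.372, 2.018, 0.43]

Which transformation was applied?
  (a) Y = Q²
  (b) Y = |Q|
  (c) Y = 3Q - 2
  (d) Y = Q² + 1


Checking option (b) Y = |Q|:
  Q = 0.518 -> Y = 0.518 ✓
  Q = 1.424 -> Y = 1.424 ✓
  Q = 0.596 -> Y = 0.596 ✓
All samples match this transformation.

(b) |Q|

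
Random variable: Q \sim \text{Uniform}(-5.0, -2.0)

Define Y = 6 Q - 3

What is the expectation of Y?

For Y = 6Q - 3:
E[Y] = 6 * E[Q] - 3
E[Q] = (-5 - 2)/2 = -3.5
E[Y] = 6 * (-3.5) - 3 = -24

-24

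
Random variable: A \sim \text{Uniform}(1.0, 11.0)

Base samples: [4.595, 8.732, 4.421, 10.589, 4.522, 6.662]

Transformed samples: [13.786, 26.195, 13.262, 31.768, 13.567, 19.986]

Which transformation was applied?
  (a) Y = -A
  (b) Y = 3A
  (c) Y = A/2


Checking option (b) Y = 3A:
  A = 4.595 -> Y = 13.786 ✓
  A = 8.732 -> Y = 26.195 ✓
  A = 4.421 -> Y = 13.262 ✓
All samples match this transformation.

(b) 3A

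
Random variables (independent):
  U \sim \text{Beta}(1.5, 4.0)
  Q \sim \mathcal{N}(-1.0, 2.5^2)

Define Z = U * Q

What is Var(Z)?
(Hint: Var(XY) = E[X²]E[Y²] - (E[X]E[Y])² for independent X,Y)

Var(XY) = E[X²]E[Y²] - (E[X]E[Y])²
E[U] = 0.27272727, Var(U) = 0.03051494
E[Q] = -1, Var(Q) = 6.25
E[U²] = 0.03051494 + 0.27272727² = 0.1048951
E[Q²] = 6.25 + (-1)² = 7.25
Var(Z) = 0.1048951*7.25 - (0.27272727*(-1))²
= 0.76048951 - 0.074380165 = 0.68610935

0.68610935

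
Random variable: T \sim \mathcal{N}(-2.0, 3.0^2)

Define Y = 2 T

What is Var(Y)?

For Y = aT + b: Var(Y) = a² * Var(T)
Var(T) = 3.0^2 = 9
Var(Y) = 2² * 9 = 4 * 9 = 36

36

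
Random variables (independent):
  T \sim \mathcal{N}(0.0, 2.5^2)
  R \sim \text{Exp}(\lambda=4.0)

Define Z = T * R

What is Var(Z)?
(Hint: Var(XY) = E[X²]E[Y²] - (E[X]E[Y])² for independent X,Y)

Var(XY) = E[X²]E[Y²] - (E[X]E[Y])²
E[T] = 0, Var(T) = 6.25
E[R] = 0.25, Var(R) = 0.0625
E[T²] = 6.25 + 0² = 6.25
E[R²] = 0.0625 + 0.25² = 0.125
Var(Z) = 6.25*0.125 - (0*0.25)²
= 0.78125 - 0 = 0.78125

0.78125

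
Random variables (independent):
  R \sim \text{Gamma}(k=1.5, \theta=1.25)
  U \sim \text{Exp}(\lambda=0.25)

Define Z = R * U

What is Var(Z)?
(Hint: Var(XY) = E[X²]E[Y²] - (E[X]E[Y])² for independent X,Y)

Var(XY) = E[X²]E[Y²] - (E[X]E[Y])²
E[R] = 1.875, Var(R) = 2.34375
E[U] = 4, Var(U) = 16
E[R²] = 2.34375 + 1.875² = 5.859375
E[U²] = 16 + 4² = 32
Var(Z) = 5.859375*32 - (1.875*4)²
= 187.5 - 56.25 = 131.25

131.25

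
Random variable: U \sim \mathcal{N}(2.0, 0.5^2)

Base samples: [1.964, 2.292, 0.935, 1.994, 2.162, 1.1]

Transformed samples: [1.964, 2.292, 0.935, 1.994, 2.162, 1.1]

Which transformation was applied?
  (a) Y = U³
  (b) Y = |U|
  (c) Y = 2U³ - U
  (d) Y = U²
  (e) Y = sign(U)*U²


Checking option (b) Y = |U|:
  U = 1.964 -> Y = 1.964 ✓
  U = 2.292 -> Y = 2.292 ✓
  U = 0.935 -> Y = 0.935 ✓
All samples match this transformation.

(b) |U|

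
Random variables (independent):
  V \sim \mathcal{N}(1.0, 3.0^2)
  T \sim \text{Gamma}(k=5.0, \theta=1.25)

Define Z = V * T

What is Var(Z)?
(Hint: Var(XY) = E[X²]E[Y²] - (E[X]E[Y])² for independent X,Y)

Var(XY) = E[X²]E[Y²] - (E[X]E[Y])²
E[V] = 1, Var(V) = 9
E[T] = 6.25, Var(T) = 7.8125
E[V²] = 9 + 1² = 10
E[T²] = 7.8125 + 6.25² = 46.875
Var(Z) = 10*46.875 - (1*6.25)²
= 468.75 - 39.0625 = 429.6875

429.6875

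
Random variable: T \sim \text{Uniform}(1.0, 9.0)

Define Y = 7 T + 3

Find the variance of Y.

For Y = aT + b: Var(Y) = a² * Var(T)
Var(T) = (9 - 1)^2/12 = 5.3333333
Var(Y) = 7² * 5.3333333 = 49 * 5.3333333 = 261.33333

261.33333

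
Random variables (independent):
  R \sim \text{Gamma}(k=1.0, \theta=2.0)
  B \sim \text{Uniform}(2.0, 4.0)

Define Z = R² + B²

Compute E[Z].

E[Z] = E[R²] + E[B²]
E[R²] = Var(R) + E[R]² = 4 + 4 = 8
E[B²] = Var(B) + E[B]² = 0.33333333 + 9 = 9.3333333
E[Z] = 8 + 9.3333333 = 17.333333

17.333333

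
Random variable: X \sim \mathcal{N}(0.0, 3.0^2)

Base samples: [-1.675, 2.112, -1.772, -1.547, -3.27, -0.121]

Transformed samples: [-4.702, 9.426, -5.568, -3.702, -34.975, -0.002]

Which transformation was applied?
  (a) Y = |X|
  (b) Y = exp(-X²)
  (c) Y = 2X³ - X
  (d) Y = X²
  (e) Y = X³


Checking option (e) Y = X³:
  X = -1.675 -> Y = -4.702 ✓
  X = 2.112 -> Y = 9.426 ✓
  X = -1.772 -> Y = -5.568 ✓
All samples match this transformation.

(e) X³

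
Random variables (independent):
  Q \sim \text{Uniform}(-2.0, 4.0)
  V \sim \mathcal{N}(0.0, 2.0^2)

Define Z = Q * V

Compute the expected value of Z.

For independent RVs: E[XY] = E[X]*E[Y]
E[Q] = 1
E[V] = 0
E[Z] = 1 * 0 = 0

0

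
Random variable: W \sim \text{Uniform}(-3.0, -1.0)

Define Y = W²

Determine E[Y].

E[W²] = Var(W) + (E[W])² = 0.33333333 + 4 = 4.3333333

4.3333333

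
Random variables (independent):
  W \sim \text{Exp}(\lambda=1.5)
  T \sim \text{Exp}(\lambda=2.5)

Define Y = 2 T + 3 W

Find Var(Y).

For independent RVs: Var(aX + bY) = a²Var(X) + b²Var(Y)
Var(W) = 0.44444444
Var(T) = 0.16
Var(Y) = 3²*0.44444444 + 2²*0.16
= 9*0.44444444 + 4*0.16 = 4.64

4.64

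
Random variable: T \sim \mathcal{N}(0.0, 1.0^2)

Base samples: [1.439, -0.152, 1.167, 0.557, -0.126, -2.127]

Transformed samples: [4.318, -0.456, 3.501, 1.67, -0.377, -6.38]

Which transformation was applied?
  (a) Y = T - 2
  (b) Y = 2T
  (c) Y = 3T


Checking option (c) Y = 3T:
  T = 1.439 -> Y = 4.318 ✓
  T = -0.152 -> Y = -0.456 ✓
  T = 1.167 -> Y = 3.501 ✓
All samples match this transformation.

(c) 3T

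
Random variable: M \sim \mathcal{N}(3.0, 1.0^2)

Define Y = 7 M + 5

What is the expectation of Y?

For Y = 7M + 5:
E[Y] = 7 * E[M] + 5
E[M] = 3.0 = 3
E[Y] = 7 * 3 + 5 = 26

26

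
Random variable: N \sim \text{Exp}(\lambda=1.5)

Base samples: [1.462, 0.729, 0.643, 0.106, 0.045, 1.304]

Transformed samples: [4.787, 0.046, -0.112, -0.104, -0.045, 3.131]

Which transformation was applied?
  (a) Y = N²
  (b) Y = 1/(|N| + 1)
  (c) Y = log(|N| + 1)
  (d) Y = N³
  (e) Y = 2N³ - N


Checking option (e) Y = 2N³ - N:
  N = 1.462 -> Y = 4.787 ✓
  N = 0.729 -> Y = 0.046 ✓
  N = 0.643 -> Y = -0.112 ✓
All samples match this transformation.

(e) 2N³ - N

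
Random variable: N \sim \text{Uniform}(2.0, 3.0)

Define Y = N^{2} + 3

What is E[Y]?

E[Y] = 1*E[N²] + 3
E[N] = 2.5
E[N²] = Var(N) + (E[N])² = 0.083333333 + 6.25 = 6.3333333
E[Y] = 1*6.3333333 + 3 = 9.3333333

9.3333333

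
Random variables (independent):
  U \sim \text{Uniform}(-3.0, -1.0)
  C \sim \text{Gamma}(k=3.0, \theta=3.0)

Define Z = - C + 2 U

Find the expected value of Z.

E[Z] = 2*E[U] - 1*E[C]
E[U] = -2
E[C] = 9
E[Z] = 2*(-2) - 1*9 = -13

-13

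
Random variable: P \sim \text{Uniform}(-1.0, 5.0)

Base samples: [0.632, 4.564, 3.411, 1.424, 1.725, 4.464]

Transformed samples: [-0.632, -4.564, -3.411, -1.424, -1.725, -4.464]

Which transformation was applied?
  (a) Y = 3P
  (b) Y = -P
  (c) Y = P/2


Checking option (b) Y = -P:
  P = 0.632 -> Y = -0.632 ✓
  P = 4.564 -> Y = -4.564 ✓
  P = 3.411 -> Y = -3.411 ✓
All samples match this transformation.

(b) -P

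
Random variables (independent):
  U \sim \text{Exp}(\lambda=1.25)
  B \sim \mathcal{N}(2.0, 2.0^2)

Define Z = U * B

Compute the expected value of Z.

For independent RVs: E[XY] = E[X]*E[Y]
E[U] = 0.8
E[B] = 2
E[Z] = 0.8 * 2 = 1.6

1.6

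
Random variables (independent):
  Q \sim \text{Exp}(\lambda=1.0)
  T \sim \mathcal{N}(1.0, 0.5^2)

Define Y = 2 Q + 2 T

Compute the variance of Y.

For independent RVs: Var(aX + bY) = a²Var(X) + b²Var(Y)
Var(Q) = 1
Var(T) = 0.25
Var(Y) = 2²*1 + 2²*0.25
= 4*1 + 4*0.25 = 5

5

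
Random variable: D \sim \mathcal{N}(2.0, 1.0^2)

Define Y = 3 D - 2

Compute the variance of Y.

For Y = aD + b: Var(Y) = a² * Var(D)
Var(D) = 1.0^2 = 1
Var(Y) = 3² * 1 = 9 * 1 = 9

9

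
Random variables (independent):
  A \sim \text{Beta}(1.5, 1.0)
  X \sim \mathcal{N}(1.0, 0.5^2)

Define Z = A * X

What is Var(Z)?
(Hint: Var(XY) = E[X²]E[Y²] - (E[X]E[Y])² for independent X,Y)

Var(XY) = E[X²]E[Y²] - (E[X]E[Y])²
E[A] = 0.6, Var(A) = 0.068571429
E[X] = 1, Var(X) = 0.25
E[A²] = 0.068571429 + 0.6² = 0.42857143
E[X²] = 0.25 + 1² = 1.25
Var(Z) = 0.42857143*1.25 - (0.6*1)²
= 0.53571429 - 0.36 = 0.17571429

0.17571429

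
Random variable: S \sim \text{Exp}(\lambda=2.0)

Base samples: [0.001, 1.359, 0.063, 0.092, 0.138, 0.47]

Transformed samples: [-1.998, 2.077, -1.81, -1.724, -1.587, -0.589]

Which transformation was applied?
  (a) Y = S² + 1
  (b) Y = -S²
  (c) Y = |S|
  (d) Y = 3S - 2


Checking option (d) Y = 3S - 2:
  S = 0.001 -> Y = -1.998 ✓
  S = 1.359 -> Y = 2.077 ✓
  S = 0.063 -> Y = -1.81 ✓
All samples match this transformation.

(d) 3S - 2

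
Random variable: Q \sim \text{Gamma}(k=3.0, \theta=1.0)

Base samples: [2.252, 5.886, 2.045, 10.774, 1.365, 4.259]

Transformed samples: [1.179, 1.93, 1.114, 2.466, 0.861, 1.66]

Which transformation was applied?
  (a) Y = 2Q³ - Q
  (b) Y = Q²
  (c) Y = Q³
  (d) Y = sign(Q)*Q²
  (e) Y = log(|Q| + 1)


Checking option (e) Y = log(|Q| + 1):
  Q = 2.252 -> Y = 1.179 ✓
  Q = 5.886 -> Y = 1.93 ✓
  Q = 2.045 -> Y = 1.114 ✓
All samples match this transformation.

(e) log(|Q| + 1)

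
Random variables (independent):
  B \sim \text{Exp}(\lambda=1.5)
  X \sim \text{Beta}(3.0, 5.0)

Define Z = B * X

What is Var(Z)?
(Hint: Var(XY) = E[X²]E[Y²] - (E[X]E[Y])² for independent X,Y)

Var(XY) = E[X²]E[Y²] - (E[X]E[Y])²
E[B] = 0.66666667, Var(B) = 0.44444444
E[X] = 0.375, Var(X) = 0.026041667
E[B²] = 0.44444444 + 0.66666667² = 0.88888889
E[X²] = 0.026041667 + 0.375² = 0.16666667
Var(Z) = 0.88888889*0.16666667 - (0.66666667*0.375)²
= 0.14814815 - 0.0625 = 0.085648148

0.085648148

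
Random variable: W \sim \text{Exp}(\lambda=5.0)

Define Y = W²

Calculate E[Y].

E[W²] = Var(W) + (E[W])² = 0.04 + 0.04 = 0.08

0.08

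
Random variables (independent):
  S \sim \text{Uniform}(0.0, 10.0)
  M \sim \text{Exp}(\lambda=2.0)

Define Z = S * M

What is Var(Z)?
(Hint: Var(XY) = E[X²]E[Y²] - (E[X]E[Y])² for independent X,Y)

Var(XY) = E[X²]E[Y²] - (E[X]E[Y])²
E[S] = 5, Var(S) = 8.3333333
E[M] = 0.5, Var(M) = 0.25
E[S²] = 8.3333333 + 5² = 33.333333
E[M²] = 0.25 + 0.5² = 0.5
Var(Z) = 33.333333*0.5 - (5*0.5)²
= 16.666667 - 6.25 = 10.416667

10.416667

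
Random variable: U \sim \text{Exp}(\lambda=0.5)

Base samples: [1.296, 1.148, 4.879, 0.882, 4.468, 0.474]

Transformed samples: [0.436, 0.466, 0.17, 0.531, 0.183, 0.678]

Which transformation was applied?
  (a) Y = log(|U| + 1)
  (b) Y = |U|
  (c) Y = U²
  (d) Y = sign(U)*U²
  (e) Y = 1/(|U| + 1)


Checking option (e) Y = 1/(|U| + 1):
  U = 1.296 -> Y = 0.436 ✓
  U = 1.148 -> Y = 0.466 ✓
  U = 4.879 -> Y = 0.17 ✓
All samples match this transformation.

(e) 1/(|U| + 1)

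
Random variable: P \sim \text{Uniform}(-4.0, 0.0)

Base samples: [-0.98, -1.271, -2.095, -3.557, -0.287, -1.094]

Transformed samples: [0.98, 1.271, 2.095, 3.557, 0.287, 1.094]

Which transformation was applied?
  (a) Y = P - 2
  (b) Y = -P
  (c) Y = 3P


Checking option (b) Y = -P:
  P = -0.98 -> Y = 0.98 ✓
  P = -1.271 -> Y = 1.271 ✓
  P = -2.095 -> Y = 2.095 ✓
All samples match this transformation.

(b) -P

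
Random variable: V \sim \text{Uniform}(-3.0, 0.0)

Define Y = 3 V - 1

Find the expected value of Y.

For Y = 3V - 1:
E[Y] = 3 * E[V] - 1
E[V] = (-3 + 0)/2 = -1.5
E[Y] = 3 * (-1.5) - 1 = -5.5

-5.5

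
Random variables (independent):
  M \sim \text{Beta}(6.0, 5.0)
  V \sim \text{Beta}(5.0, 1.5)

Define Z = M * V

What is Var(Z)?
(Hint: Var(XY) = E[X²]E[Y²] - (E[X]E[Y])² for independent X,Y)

Var(XY) = E[X²]E[Y²] - (E[X]E[Y])²
E[M] = 0.54545455, Var(M) = 0.020661157
E[V] = 0.76923077, Var(V) = 0.023668639
E[M²] = 0.020661157 + 0.54545455² = 0.31818182
E[V²] = 0.023668639 + 0.76923077² = 0.61538462
Var(Z) = 0.31818182*0.61538462 - (0.54545455*0.76923077)²
= 0.1958042 - 0.17604773 = 0.019756467

0.019756467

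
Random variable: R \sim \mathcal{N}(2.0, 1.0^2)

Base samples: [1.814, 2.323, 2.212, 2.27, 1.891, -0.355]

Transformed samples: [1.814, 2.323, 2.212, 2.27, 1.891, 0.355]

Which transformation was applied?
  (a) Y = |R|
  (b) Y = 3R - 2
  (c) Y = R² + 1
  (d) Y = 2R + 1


Checking option (a) Y = |R|:
  R = 1.814 -> Y = 1.814 ✓
  R = 2.323 -> Y = 2.323 ✓
  R = 2.212 -> Y = 2.212 ✓
All samples match this transformation.

(a) |R|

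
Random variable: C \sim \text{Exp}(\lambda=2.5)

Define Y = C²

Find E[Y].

E[C²] = Var(C) + (E[C])² = 0.16 + 0.16 = 0.32

0.32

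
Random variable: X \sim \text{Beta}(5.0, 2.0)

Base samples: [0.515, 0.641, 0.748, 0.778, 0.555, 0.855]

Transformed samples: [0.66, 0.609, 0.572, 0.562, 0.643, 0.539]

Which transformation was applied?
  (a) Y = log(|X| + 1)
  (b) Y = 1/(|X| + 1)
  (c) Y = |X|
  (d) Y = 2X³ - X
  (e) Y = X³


Checking option (b) Y = 1/(|X| + 1):
  X = 0.515 -> Y = 0.66 ✓
  X = 0.641 -> Y = 0.609 ✓
  X = 0.748 -> Y = 0.572 ✓
All samples match this transformation.

(b) 1/(|X| + 1)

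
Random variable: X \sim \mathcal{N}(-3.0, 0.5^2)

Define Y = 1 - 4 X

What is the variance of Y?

For Y = aX + b: Var(Y) = a² * Var(X)
Var(X) = 0.5^2 = 0.25
Var(Y) = (-4)² * 0.25 = 16 * 0.25 = 4

4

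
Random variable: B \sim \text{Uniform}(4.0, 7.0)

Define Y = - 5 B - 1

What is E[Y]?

For Y = -5B - 1:
E[Y] = -5 * E[B] - 1
E[B] = (4 + 7)/2 = 5.5
E[Y] = -5 * 5.5 - 1 = -28.5

-28.5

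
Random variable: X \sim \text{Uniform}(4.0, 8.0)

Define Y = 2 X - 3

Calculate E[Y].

For Y = 2X - 3:
E[Y] = 2 * E[X] - 3
E[X] = (4 + 8)/2 = 6
E[Y] = 2 * 6 - 3 = 9

9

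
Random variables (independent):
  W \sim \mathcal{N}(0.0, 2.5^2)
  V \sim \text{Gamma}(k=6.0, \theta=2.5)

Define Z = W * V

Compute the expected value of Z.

For independent RVs: E[XY] = E[X]*E[Y]
E[W] = 0
E[V] = 15
E[Z] = 0 * 15 = 0

0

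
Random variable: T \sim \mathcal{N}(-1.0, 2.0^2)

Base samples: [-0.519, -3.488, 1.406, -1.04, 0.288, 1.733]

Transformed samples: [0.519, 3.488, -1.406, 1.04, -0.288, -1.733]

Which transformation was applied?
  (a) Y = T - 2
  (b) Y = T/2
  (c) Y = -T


Checking option (c) Y = -T:
  T = -0.519 -> Y = 0.519 ✓
  T = -3.488 -> Y = 3.488 ✓
  T = 1.406 -> Y = -1.406 ✓
All samples match this transformation.

(c) -T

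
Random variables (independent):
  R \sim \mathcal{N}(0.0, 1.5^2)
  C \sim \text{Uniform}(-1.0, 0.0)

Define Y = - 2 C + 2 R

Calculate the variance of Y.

For independent RVs: Var(aX + bY) = a²Var(X) + b²Var(Y)
Var(R) = 2.25
Var(C) = 0.083333333
Var(Y) = 2²*2.25 + (-2)²*0.083333333
= 4*2.25 + 4*0.083333333 = 9.3333333

9.3333333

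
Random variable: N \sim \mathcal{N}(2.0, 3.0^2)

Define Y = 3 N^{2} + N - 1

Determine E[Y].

E[Y] = 3*E[N²] + 1*E[N] - 1
E[N] = 2
E[N²] = Var(N) + (E[N])² = 9 + 4 = 13
E[Y] = 3*13 + 1*2 - 1 = 40

40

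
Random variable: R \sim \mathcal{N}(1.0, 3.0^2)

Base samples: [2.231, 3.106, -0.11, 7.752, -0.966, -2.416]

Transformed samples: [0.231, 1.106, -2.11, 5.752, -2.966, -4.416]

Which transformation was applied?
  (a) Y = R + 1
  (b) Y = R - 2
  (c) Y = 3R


Checking option (b) Y = R - 2:
  R = 2.231 -> Y = 0.231 ✓
  R = 3.106 -> Y = 1.106 ✓
  R = -0.11 -> Y = -2.11 ✓
All samples match this transformation.

(b) R - 2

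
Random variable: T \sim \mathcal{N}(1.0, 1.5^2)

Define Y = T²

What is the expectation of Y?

Using E[X²] = Var(X) + (E[X])²:
E[T] = 1
Var(T) = 1.5^2 = 2.25
E[T²] = 2.25 + 1² = 2.25 + 1 = 3.25

3.25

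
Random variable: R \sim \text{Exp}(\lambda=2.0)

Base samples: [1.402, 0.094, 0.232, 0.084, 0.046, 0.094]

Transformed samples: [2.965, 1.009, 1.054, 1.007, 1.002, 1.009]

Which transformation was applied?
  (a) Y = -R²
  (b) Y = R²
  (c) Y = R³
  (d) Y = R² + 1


Checking option (d) Y = R² + 1:
  R = 1.402 -> Y = 2.965 ✓
  R = 0.094 -> Y = 1.009 ✓
  R = 0.232 -> Y = 1.054 ✓
All samples match this transformation.

(d) R² + 1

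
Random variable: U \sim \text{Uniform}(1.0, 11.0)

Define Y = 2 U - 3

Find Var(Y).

For Y = aU + b: Var(Y) = a² * Var(U)
Var(U) = (11 - 1)^2/12 = 8.3333333
Var(Y) = 2² * 8.3333333 = 4 * 8.3333333 = 33.333333

33.333333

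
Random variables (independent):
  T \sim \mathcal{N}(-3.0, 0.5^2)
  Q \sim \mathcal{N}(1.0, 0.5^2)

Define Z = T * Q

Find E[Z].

For independent RVs: E[XY] = E[X]*E[Y]
E[T] = -3
E[Q] = 1
E[Z] = -3 * 1 = -3

-3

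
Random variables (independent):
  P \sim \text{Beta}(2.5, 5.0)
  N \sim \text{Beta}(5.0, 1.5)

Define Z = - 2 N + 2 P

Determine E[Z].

E[Z] = 2*E[P] - 2*E[N]
E[P] = 0.33333333
E[N] = 0.76923077
E[Z] = 2*0.33333333 - 2*0.76923077 = -0.87179487

-0.87179487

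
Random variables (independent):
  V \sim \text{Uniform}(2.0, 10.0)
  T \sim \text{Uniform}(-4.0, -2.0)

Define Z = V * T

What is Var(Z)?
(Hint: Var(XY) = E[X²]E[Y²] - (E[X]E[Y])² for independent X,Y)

Var(XY) = E[X²]E[Y²] - (E[X]E[Y])²
E[V] = 6, Var(V) = 5.3333333
E[T] = -3, Var(T) = 0.33333333
E[V²] = 5.3333333 + 6² = 41.333333
E[T²] = 0.33333333 + (-3)² = 9.3333333
Var(Z) = 41.333333*9.3333333 - (6*(-3))²
= 385.77778 - 324 = 61.777778

61.777778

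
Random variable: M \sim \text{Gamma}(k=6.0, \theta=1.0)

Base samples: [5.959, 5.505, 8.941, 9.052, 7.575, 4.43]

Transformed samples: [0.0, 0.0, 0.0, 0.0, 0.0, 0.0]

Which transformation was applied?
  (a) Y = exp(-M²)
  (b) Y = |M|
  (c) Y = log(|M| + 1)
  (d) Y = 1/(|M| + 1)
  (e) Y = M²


Checking option (a) Y = exp(-M²):
  M = 5.959 -> Y = 0.0 ✓
  M = 5.505 -> Y = 0.0 ✓
  M = 8.941 -> Y = 0.0 ✓
All samples match this transformation.

(a) exp(-M²)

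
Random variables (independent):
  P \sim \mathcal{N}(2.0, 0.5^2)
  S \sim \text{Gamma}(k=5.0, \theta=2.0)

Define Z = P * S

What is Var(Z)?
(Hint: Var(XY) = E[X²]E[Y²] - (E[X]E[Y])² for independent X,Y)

Var(XY) = E[X²]E[Y²] - (E[X]E[Y])²
E[P] = 2, Var(P) = 0.25
E[S] = 10, Var(S) = 20
E[P²] = 0.25 + 2² = 4.25
E[S²] = 20 + 10² = 120
Var(Z) = 4.25*120 - (2*10)²
= 510 - 400 = 110

110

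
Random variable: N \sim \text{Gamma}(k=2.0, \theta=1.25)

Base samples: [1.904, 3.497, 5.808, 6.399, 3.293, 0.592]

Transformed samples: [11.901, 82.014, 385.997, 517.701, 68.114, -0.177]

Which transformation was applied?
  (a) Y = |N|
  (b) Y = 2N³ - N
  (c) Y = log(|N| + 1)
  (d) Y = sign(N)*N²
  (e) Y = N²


Checking option (b) Y = 2N³ - N:
  N = 1.904 -> Y = 11.901 ✓
  N = 3.497 -> Y = 82.014 ✓
  N = 5.808 -> Y = 385.997 ✓
All samples match this transformation.

(b) 2N³ - N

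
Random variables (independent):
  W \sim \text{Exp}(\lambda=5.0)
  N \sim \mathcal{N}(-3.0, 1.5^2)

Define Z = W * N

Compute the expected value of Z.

For independent RVs: E[XY] = E[X]*E[Y]
E[W] = 0.2
E[N] = -3
E[Z] = 0.2 * (-3) = -0.6

-0.6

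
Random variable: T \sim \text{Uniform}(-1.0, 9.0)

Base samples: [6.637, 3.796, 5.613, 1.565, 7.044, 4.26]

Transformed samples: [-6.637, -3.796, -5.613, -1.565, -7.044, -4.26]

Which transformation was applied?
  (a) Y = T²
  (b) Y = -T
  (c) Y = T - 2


Checking option (b) Y = -T:
  T = 6.637 -> Y = -6.637 ✓
  T = 3.796 -> Y = -3.796 ✓
  T = 5.613 -> Y = -5.613 ✓
All samples match this transformation.

(b) -T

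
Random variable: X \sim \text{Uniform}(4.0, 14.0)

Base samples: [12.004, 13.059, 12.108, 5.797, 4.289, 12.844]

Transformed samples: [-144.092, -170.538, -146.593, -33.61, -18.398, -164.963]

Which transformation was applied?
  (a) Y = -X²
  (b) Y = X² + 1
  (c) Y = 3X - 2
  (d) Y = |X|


Checking option (a) Y = -X²:
  X = 12.004 -> Y = -144.092 ✓
  X = 13.059 -> Y = -170.538 ✓
  X = 12.108 -> Y = -146.593 ✓
All samples match this transformation.

(a) -X²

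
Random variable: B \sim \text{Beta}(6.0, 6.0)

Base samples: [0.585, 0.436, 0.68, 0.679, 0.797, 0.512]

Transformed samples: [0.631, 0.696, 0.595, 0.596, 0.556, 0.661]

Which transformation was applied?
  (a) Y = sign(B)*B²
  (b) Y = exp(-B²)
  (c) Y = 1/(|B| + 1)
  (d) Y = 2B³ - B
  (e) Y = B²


Checking option (c) Y = 1/(|B| + 1):
  B = 0.585 -> Y = 0.631 ✓
  B = 0.436 -> Y = 0.696 ✓
  B = 0.68 -> Y = 0.595 ✓
All samples match this transformation.

(c) 1/(|B| + 1)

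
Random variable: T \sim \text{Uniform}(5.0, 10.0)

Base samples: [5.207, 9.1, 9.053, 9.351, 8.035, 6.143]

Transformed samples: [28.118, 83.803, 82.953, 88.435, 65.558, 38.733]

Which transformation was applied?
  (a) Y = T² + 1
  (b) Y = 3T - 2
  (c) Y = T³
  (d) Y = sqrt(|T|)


Checking option (a) Y = T² + 1:
  T = 5.207 -> Y = 28.118 ✓
  T = 9.1 -> Y = 83.803 ✓
  T = 9.053 -> Y = 82.953 ✓
All samples match this transformation.

(a) T² + 1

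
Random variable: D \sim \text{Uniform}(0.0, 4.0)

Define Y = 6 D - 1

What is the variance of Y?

For Y = aD + b: Var(Y) = a² * Var(D)
Var(D) = (4 - 0)^2/12 = 1.3333333
Var(Y) = 6² * 1.3333333 = 36 * 1.3333333 = 48

48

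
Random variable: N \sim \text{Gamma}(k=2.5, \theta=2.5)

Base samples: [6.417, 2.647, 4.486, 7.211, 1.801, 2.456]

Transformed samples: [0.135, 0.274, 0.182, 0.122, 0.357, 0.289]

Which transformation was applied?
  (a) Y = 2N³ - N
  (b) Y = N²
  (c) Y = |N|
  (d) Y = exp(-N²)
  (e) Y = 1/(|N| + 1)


Checking option (e) Y = 1/(|N| + 1):
  N = 6.417 -> Y = 0.135 ✓
  N = 2.647 -> Y = 0.274 ✓
  N = 4.486 -> Y = 0.182 ✓
All samples match this transformation.

(e) 1/(|N| + 1)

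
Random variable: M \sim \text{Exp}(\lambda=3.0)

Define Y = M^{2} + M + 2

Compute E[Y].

E[Y] = 1*E[M²] + 1*E[M] + 2
E[M] = 0.33333333
E[M²] = Var(M) + (E[M])² = 0.11111111 + 0.11111111 = 0.22222222
E[Y] = 1*0.22222222 + 1*0.33333333 + 2 = 2.5555556

2.5555556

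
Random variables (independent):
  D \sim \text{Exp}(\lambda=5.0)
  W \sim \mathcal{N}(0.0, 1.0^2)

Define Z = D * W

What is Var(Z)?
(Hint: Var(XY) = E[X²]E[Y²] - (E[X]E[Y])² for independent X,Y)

Var(XY) = E[X²]E[Y²] - (E[X]E[Y])²
E[D] = 0.2, Var(D) = 0.04
E[W] = 0, Var(W) = 1
E[D²] = 0.04 + 0.2² = 0.08
E[W²] = 1 + 0² = 1
Var(Z) = 0.08*1 - (0.2*0)²
= 0.08 - 0 = 0.08

0.08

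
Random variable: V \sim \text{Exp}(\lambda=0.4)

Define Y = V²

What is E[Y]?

E[V²] = Var(V) + (E[V])² = 6.25 + 6.25 = 12.5

12.5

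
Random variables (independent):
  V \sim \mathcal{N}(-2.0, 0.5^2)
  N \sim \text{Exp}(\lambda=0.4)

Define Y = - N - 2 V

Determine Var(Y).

For independent RVs: Var(aX + bY) = a²Var(X) + b²Var(Y)
Var(V) = 0.25
Var(N) = 6.25
Var(Y) = (-2)²*0.25 + (-1)²*6.25
= 4*0.25 + 1*6.25 = 7.25

7.25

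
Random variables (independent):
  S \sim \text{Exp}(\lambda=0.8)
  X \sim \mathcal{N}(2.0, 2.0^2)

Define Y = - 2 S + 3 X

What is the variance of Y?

For independent RVs: Var(aX + bY) = a²Var(X) + b²Var(Y)
Var(S) = 1.5625
Var(X) = 4
Var(Y) = (-2)²*1.5625 + 3²*4
= 4*1.5625 + 9*4 = 42.25

42.25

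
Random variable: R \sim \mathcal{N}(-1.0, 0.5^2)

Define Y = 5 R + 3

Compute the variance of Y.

For Y = aR + b: Var(Y) = a² * Var(R)
Var(R) = 0.5^2 = 0.25
Var(Y) = 5² * 0.25 = 25 * 0.25 = 6.25

6.25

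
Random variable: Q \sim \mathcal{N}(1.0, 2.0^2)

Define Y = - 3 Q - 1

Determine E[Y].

For Y = -3Q - 1:
E[Y] = -3 * E[Q] - 1
E[Q] = 1.0 = 1
E[Y] = -3 * 1 - 1 = -4

-4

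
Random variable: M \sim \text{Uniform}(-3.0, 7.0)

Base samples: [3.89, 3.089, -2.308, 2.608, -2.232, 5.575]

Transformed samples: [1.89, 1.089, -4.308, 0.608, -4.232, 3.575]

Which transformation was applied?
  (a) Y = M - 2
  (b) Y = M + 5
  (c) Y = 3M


Checking option (a) Y = M - 2:
  M = 3.89 -> Y = 1.89 ✓
  M = 3.089 -> Y = 1.089 ✓
  M = -2.308 -> Y = -4.308 ✓
All samples match this transformation.

(a) M - 2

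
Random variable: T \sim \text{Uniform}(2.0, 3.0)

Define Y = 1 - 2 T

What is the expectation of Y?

For Y = -2T + 1:
E[Y] = -2 * E[T] + 1
E[T] = (2 + 3)/2 = 2.5
E[Y] = -2 * 2.5 + 1 = -4

-4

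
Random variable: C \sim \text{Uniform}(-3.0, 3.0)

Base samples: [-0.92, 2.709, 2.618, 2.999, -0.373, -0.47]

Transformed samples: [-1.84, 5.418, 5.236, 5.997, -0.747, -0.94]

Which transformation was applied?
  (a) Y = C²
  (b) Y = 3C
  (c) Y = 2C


Checking option (c) Y = 2C:
  C = -0.92 -> Y = -1.84 ✓
  C = 2.709 -> Y = 5.418 ✓
  C = 2.618 -> Y = 5.236 ✓
All samples match this transformation.

(c) 2C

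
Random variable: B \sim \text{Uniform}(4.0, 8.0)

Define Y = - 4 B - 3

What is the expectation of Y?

For Y = -4B - 3:
E[Y] = -4 * E[B] - 3
E[B] = (4 + 8)/2 = 6
E[Y] = -4 * 6 - 3 = -27

-27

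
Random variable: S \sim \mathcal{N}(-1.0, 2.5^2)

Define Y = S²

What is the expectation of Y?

Using E[X²] = Var(X) + (E[X])²:
E[S] = -1
Var(S) = 2.5^2 = 6.25
E[S²] = 6.25 + (-1)² = 6.25 + 1 = 7.25

7.25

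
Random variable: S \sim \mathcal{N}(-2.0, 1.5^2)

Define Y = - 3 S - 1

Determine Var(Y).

For Y = aS + b: Var(Y) = a² * Var(S)
Var(S) = 1.5^2 = 2.25
Var(Y) = (-3)² * 2.25 = 9 * 2.25 = 20.25

20.25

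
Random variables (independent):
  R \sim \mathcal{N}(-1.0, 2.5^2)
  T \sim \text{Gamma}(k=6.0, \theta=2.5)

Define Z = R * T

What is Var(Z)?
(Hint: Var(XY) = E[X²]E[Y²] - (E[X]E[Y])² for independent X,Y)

Var(XY) = E[X²]E[Y²] - (E[X]E[Y])²
E[R] = -1, Var(R) = 6.25
E[T] = 15, Var(T) = 37.5
E[R²] = 6.25 + (-1)² = 7.25
E[T²] = 37.5 + 15² = 262.5
Var(Z) = 7.25*262.5 - (-1*15)²
= 1903.125 - 225 = 1678.125

1678.125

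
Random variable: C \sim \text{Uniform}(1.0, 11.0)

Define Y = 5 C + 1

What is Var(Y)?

For Y = aC + b: Var(Y) = a² * Var(C)
Var(C) = (11 - 1)^2/12 = 8.3333333
Var(Y) = 5² * 8.3333333 = 25 * 8.3333333 = 208.33333

208.33333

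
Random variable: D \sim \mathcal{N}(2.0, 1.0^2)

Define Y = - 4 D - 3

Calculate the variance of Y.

For Y = aD + b: Var(Y) = a² * Var(D)
Var(D) = 1.0^2 = 1
Var(Y) = (-4)² * 1 = 16 * 1 = 16

16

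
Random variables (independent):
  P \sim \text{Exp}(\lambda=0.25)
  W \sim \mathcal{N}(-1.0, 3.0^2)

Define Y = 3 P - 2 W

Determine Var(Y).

For independent RVs: Var(aX + bY) = a²Var(X) + b²Var(Y)
Var(P) = 16
Var(W) = 9
Var(Y) = 3²*16 + (-2)²*9
= 9*16 + 4*9 = 180

180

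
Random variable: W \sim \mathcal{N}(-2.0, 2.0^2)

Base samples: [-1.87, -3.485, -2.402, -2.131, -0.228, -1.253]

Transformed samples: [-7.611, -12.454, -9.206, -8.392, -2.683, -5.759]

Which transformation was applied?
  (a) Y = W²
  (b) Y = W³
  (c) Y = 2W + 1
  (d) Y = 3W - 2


Checking option (d) Y = 3W - 2:
  W = -1.87 -> Y = -7.611 ✓
  W = -3.485 -> Y = -12.454 ✓
  W = -2.402 -> Y = -9.206 ✓
All samples match this transformation.

(d) 3W - 2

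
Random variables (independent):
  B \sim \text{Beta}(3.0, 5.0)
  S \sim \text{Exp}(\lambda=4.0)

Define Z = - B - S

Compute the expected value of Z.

E[Z] = -1*E[B] - 1*E[S]
E[B] = 0.375
E[S] = 0.25
E[Z] = -1*0.375 - 1*0.25 = -0.625

-0.625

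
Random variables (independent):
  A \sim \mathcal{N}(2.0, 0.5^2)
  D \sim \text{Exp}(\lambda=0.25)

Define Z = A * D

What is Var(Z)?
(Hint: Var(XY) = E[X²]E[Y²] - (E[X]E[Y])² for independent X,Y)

Var(XY) = E[X²]E[Y²] - (E[X]E[Y])²
E[A] = 2, Var(A) = 0.25
E[D] = 4, Var(D) = 16
E[A²] = 0.25 + 2² = 4.25
E[D²] = 16 + 4² = 32
Var(Z) = 4.25*32 - (2*4)²
= 136 - 64 = 72

72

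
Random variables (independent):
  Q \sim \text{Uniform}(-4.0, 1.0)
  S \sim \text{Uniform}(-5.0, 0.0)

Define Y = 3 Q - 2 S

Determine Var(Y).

For independent RVs: Var(aX + bY) = a²Var(X) + b²Var(Y)
Var(Q) = 2.0833333
Var(S) = 2.0833333
Var(Y) = 3²*2.0833333 + (-2)²*2.0833333
= 9*2.0833333 + 4*2.0833333 = 27.083333

27.083333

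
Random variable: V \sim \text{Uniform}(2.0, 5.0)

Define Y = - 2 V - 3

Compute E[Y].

For Y = -2V - 3:
E[Y] = -2 * E[V] - 3
E[V] = (2 + 5)/2 = 3.5
E[Y] = -2 * 3.5 - 3 = -10

-10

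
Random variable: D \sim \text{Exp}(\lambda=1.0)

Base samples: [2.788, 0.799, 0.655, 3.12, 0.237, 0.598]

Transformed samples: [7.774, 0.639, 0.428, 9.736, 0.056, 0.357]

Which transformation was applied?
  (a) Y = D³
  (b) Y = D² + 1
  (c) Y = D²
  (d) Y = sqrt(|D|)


Checking option (c) Y = D²:
  D = 2.788 -> Y = 7.774 ✓
  D = 0.799 -> Y = 0.639 ✓
  D = 0.655 -> Y = 0.428 ✓
All samples match this transformation.

(c) D²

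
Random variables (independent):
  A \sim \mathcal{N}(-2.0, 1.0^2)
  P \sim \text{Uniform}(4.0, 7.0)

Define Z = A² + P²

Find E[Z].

E[Z] = E[A²] + E[P²]
E[A²] = Var(A) + E[A]² = 1 + 4 = 5
E[P²] = Var(P) + E[P]² = 0.75 + 30.25 = 31
E[Z] = 5 + 31 = 36

36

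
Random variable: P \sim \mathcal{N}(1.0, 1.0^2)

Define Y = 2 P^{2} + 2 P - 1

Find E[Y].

E[Y] = 2*E[P²] + 2*E[P] - 1
E[P] = 1
E[P²] = Var(P) + (E[P])² = 1 + 1 = 2
E[Y] = 2*2 + 2*1 - 1 = 5

5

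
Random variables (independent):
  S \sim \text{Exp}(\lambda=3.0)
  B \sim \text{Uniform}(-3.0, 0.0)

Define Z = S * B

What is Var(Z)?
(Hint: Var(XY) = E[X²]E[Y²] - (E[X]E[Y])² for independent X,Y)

Var(XY) = E[X²]E[Y²] - (E[X]E[Y])²
E[S] = 0.33333333, Var(S) = 0.11111111
E[B] = -1.5, Var(B) = 0.75
E[S²] = 0.11111111 + 0.33333333² = 0.22222222
E[B²] = 0.75 + (-1.5)² = 3
Var(Z) = 0.22222222*3 - (0.33333333*(-1.5))²
= 0.66666667 - 0.25 = 0.41666667

0.41666667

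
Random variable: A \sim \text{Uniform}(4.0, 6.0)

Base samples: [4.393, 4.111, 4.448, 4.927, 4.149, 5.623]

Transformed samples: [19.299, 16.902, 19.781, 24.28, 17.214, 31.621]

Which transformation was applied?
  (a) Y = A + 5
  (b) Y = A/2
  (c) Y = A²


Checking option (c) Y = A²:
  A = 4.393 -> Y = 19.299 ✓
  A = 4.111 -> Y = 16.902 ✓
  A = 4.448 -> Y = 19.781 ✓
All samples match this transformation.

(c) A²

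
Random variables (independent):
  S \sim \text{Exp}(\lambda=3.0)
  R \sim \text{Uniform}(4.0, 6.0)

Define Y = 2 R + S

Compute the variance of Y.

For independent RVs: Var(aX + bY) = a²Var(X) + b²Var(Y)
Var(S) = 0.11111111
Var(R) = 0.33333333
Var(Y) = 1²*0.11111111 + 2²*0.33333333
= 1*0.11111111 + 4*0.33333333 = 1.4444444

1.4444444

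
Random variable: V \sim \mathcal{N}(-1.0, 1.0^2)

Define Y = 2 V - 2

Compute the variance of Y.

For Y = aV + b: Var(Y) = a² * Var(V)
Var(V) = 1.0^2 = 1
Var(Y) = 2² * 1 = 4 * 1 = 4

4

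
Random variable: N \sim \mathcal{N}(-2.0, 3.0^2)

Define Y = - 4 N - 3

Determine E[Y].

For Y = -4N - 3:
E[Y] = -4 * E[N] - 3
E[N] = -2.0 = -2
E[Y] = -4 * (-2) - 3 = 5

5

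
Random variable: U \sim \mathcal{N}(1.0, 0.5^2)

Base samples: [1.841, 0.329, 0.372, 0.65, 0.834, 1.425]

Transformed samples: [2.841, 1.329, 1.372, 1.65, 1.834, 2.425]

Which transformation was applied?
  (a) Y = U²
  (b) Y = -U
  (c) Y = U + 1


Checking option (c) Y = U + 1:
  U = 1.841 -> Y = 2.841 ✓
  U = 0.329 -> Y = 1.329 ✓
  U = 0.372 -> Y = 1.372 ✓
All samples match this transformation.

(c) U + 1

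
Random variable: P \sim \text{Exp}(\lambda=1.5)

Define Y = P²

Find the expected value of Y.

E[P²] = Var(P) + (E[P])² = 0.44444444 + 0.44444444 = 0.88888889

0.88888889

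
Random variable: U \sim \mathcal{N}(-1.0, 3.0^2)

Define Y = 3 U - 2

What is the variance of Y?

For Y = aU + b: Var(Y) = a² * Var(U)
Var(U) = 3.0^2 = 9
Var(Y) = 3² * 9 = 9 * 9 = 81

81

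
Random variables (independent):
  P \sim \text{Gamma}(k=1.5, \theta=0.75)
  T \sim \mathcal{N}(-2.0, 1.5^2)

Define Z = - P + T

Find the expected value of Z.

E[Z] = -1*E[P] + 1*E[T]
E[P] = 1.125
E[T] = -2
E[Z] = -1*1.125 + 1*(-2) = -3.125

-3.125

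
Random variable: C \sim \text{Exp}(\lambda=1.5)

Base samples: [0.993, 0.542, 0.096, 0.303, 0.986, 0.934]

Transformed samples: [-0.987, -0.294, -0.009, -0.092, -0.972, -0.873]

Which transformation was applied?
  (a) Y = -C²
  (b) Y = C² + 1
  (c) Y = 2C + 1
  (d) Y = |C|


Checking option (a) Y = -C²:
  C = 0.993 -> Y = -0.987 ✓
  C = 0.542 -> Y = -0.294 ✓
  C = 0.096 -> Y = -0.009 ✓
All samples match this transformation.

(a) -C²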